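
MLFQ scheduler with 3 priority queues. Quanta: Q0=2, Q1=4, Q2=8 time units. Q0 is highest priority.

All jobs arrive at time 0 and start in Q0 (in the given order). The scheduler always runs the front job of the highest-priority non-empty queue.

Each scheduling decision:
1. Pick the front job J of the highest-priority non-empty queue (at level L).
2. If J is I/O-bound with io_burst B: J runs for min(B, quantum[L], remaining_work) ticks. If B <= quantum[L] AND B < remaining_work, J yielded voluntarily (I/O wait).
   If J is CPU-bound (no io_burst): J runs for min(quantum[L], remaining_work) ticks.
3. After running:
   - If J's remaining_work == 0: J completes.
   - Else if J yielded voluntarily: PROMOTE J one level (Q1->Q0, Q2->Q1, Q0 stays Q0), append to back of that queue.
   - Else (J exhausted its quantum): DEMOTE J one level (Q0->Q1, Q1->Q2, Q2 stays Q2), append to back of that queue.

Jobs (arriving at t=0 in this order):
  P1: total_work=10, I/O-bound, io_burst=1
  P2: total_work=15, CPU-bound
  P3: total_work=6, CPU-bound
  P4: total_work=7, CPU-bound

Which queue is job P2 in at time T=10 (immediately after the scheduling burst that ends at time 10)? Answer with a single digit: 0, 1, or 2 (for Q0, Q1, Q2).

t=0-1: P1@Q0 runs 1, rem=9, I/O yield, promote→Q0. Q0=[P2,P3,P4,P1] Q1=[] Q2=[]
t=1-3: P2@Q0 runs 2, rem=13, quantum used, demote→Q1. Q0=[P3,P4,P1] Q1=[P2] Q2=[]
t=3-5: P3@Q0 runs 2, rem=4, quantum used, demote→Q1. Q0=[P4,P1] Q1=[P2,P3] Q2=[]
t=5-7: P4@Q0 runs 2, rem=5, quantum used, demote→Q1. Q0=[P1] Q1=[P2,P3,P4] Q2=[]
t=7-8: P1@Q0 runs 1, rem=8, I/O yield, promote→Q0. Q0=[P1] Q1=[P2,P3,P4] Q2=[]
t=8-9: P1@Q0 runs 1, rem=7, I/O yield, promote→Q0. Q0=[P1] Q1=[P2,P3,P4] Q2=[]
t=9-10: P1@Q0 runs 1, rem=6, I/O yield, promote→Q0. Q0=[P1] Q1=[P2,P3,P4] Q2=[]
t=10-11: P1@Q0 runs 1, rem=5, I/O yield, promote→Q0. Q0=[P1] Q1=[P2,P3,P4] Q2=[]
t=11-12: P1@Q0 runs 1, rem=4, I/O yield, promote→Q0. Q0=[P1] Q1=[P2,P3,P4] Q2=[]
t=12-13: P1@Q0 runs 1, rem=3, I/O yield, promote→Q0. Q0=[P1] Q1=[P2,P3,P4] Q2=[]
t=13-14: P1@Q0 runs 1, rem=2, I/O yield, promote→Q0. Q0=[P1] Q1=[P2,P3,P4] Q2=[]
t=14-15: P1@Q0 runs 1, rem=1, I/O yield, promote→Q0. Q0=[P1] Q1=[P2,P3,P4] Q2=[]
t=15-16: P1@Q0 runs 1, rem=0, completes. Q0=[] Q1=[P2,P3,P4] Q2=[]
t=16-20: P2@Q1 runs 4, rem=9, quantum used, demote→Q2. Q0=[] Q1=[P3,P4] Q2=[P2]
t=20-24: P3@Q1 runs 4, rem=0, completes. Q0=[] Q1=[P4] Q2=[P2]
t=24-28: P4@Q1 runs 4, rem=1, quantum used, demote→Q2. Q0=[] Q1=[] Q2=[P2,P4]
t=28-36: P2@Q2 runs 8, rem=1, quantum used, demote→Q2. Q0=[] Q1=[] Q2=[P4,P2]
t=36-37: P4@Q2 runs 1, rem=0, completes. Q0=[] Q1=[] Q2=[P2]
t=37-38: P2@Q2 runs 1, rem=0, completes. Q0=[] Q1=[] Q2=[]

Answer: 1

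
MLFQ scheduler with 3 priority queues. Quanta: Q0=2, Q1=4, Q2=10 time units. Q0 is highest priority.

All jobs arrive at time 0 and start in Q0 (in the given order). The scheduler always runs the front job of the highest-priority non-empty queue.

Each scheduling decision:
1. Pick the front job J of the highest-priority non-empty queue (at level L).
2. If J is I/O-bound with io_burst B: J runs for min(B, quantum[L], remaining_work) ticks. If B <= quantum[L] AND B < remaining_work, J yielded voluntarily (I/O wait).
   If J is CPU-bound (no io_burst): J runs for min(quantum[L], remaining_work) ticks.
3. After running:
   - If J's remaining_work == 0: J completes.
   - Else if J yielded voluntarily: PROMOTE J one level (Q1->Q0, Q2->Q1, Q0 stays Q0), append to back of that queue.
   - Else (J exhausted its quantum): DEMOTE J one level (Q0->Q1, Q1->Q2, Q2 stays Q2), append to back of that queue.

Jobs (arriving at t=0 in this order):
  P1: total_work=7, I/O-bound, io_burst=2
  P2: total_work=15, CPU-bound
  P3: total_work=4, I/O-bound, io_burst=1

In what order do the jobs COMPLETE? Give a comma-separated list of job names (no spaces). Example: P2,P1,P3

Answer: P1,P3,P2

Derivation:
t=0-2: P1@Q0 runs 2, rem=5, I/O yield, promote→Q0. Q0=[P2,P3,P1] Q1=[] Q2=[]
t=2-4: P2@Q0 runs 2, rem=13, quantum used, demote→Q1. Q0=[P3,P1] Q1=[P2] Q2=[]
t=4-5: P3@Q0 runs 1, rem=3, I/O yield, promote→Q0. Q0=[P1,P3] Q1=[P2] Q2=[]
t=5-7: P1@Q0 runs 2, rem=3, I/O yield, promote→Q0. Q0=[P3,P1] Q1=[P2] Q2=[]
t=7-8: P3@Q0 runs 1, rem=2, I/O yield, promote→Q0. Q0=[P1,P3] Q1=[P2] Q2=[]
t=8-10: P1@Q0 runs 2, rem=1, I/O yield, promote→Q0. Q0=[P3,P1] Q1=[P2] Q2=[]
t=10-11: P3@Q0 runs 1, rem=1, I/O yield, promote→Q0. Q0=[P1,P3] Q1=[P2] Q2=[]
t=11-12: P1@Q0 runs 1, rem=0, completes. Q0=[P3] Q1=[P2] Q2=[]
t=12-13: P3@Q0 runs 1, rem=0, completes. Q0=[] Q1=[P2] Q2=[]
t=13-17: P2@Q1 runs 4, rem=9, quantum used, demote→Q2. Q0=[] Q1=[] Q2=[P2]
t=17-26: P2@Q2 runs 9, rem=0, completes. Q0=[] Q1=[] Q2=[]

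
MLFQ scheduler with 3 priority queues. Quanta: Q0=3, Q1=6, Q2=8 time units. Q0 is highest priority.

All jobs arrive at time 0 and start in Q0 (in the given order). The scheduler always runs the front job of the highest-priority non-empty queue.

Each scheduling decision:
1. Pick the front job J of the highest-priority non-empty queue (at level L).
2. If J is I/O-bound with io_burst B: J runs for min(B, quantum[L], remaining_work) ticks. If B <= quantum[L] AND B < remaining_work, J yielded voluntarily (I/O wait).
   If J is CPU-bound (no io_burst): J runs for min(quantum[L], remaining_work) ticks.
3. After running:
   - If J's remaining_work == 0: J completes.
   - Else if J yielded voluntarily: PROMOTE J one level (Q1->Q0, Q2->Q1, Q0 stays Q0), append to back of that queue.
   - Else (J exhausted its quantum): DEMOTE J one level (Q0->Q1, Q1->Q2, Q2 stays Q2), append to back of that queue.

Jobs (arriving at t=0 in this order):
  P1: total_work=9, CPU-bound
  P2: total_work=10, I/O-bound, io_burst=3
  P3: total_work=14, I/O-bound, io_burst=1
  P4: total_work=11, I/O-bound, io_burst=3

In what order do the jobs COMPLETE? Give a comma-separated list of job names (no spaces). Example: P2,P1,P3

t=0-3: P1@Q0 runs 3, rem=6, quantum used, demote→Q1. Q0=[P2,P3,P4] Q1=[P1] Q2=[]
t=3-6: P2@Q0 runs 3, rem=7, I/O yield, promote→Q0. Q0=[P3,P4,P2] Q1=[P1] Q2=[]
t=6-7: P3@Q0 runs 1, rem=13, I/O yield, promote→Q0. Q0=[P4,P2,P3] Q1=[P1] Q2=[]
t=7-10: P4@Q0 runs 3, rem=8, I/O yield, promote→Q0. Q0=[P2,P3,P4] Q1=[P1] Q2=[]
t=10-13: P2@Q0 runs 3, rem=4, I/O yield, promote→Q0. Q0=[P3,P4,P2] Q1=[P1] Q2=[]
t=13-14: P3@Q0 runs 1, rem=12, I/O yield, promote→Q0. Q0=[P4,P2,P3] Q1=[P1] Q2=[]
t=14-17: P4@Q0 runs 3, rem=5, I/O yield, promote→Q0. Q0=[P2,P3,P4] Q1=[P1] Q2=[]
t=17-20: P2@Q0 runs 3, rem=1, I/O yield, promote→Q0. Q0=[P3,P4,P2] Q1=[P1] Q2=[]
t=20-21: P3@Q0 runs 1, rem=11, I/O yield, promote→Q0. Q0=[P4,P2,P3] Q1=[P1] Q2=[]
t=21-24: P4@Q0 runs 3, rem=2, I/O yield, promote→Q0. Q0=[P2,P3,P4] Q1=[P1] Q2=[]
t=24-25: P2@Q0 runs 1, rem=0, completes. Q0=[P3,P4] Q1=[P1] Q2=[]
t=25-26: P3@Q0 runs 1, rem=10, I/O yield, promote→Q0. Q0=[P4,P3] Q1=[P1] Q2=[]
t=26-28: P4@Q0 runs 2, rem=0, completes. Q0=[P3] Q1=[P1] Q2=[]
t=28-29: P3@Q0 runs 1, rem=9, I/O yield, promote→Q0. Q0=[P3] Q1=[P1] Q2=[]
t=29-30: P3@Q0 runs 1, rem=8, I/O yield, promote→Q0. Q0=[P3] Q1=[P1] Q2=[]
t=30-31: P3@Q0 runs 1, rem=7, I/O yield, promote→Q0. Q0=[P3] Q1=[P1] Q2=[]
t=31-32: P3@Q0 runs 1, rem=6, I/O yield, promote→Q0. Q0=[P3] Q1=[P1] Q2=[]
t=32-33: P3@Q0 runs 1, rem=5, I/O yield, promote→Q0. Q0=[P3] Q1=[P1] Q2=[]
t=33-34: P3@Q0 runs 1, rem=4, I/O yield, promote→Q0. Q0=[P3] Q1=[P1] Q2=[]
t=34-35: P3@Q0 runs 1, rem=3, I/O yield, promote→Q0. Q0=[P3] Q1=[P1] Q2=[]
t=35-36: P3@Q0 runs 1, rem=2, I/O yield, promote→Q0. Q0=[P3] Q1=[P1] Q2=[]
t=36-37: P3@Q0 runs 1, rem=1, I/O yield, promote→Q0. Q0=[P3] Q1=[P1] Q2=[]
t=37-38: P3@Q0 runs 1, rem=0, completes. Q0=[] Q1=[P1] Q2=[]
t=38-44: P1@Q1 runs 6, rem=0, completes. Q0=[] Q1=[] Q2=[]

Answer: P2,P4,P3,P1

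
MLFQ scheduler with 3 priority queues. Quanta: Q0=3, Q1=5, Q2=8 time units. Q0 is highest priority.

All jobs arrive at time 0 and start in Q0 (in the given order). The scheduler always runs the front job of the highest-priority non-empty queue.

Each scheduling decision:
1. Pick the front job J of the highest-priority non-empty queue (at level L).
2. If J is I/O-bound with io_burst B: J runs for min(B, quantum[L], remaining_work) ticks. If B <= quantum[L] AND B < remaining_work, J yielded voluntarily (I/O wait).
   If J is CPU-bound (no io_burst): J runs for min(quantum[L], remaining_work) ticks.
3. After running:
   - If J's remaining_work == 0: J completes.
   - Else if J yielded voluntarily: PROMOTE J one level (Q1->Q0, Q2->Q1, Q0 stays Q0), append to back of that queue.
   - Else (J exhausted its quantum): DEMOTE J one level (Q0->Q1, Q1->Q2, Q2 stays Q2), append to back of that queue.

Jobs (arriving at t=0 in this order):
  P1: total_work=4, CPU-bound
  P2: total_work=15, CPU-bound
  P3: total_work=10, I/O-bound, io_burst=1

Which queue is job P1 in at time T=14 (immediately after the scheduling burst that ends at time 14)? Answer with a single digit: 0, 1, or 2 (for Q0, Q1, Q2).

t=0-3: P1@Q0 runs 3, rem=1, quantum used, demote→Q1. Q0=[P2,P3] Q1=[P1] Q2=[]
t=3-6: P2@Q0 runs 3, rem=12, quantum used, demote→Q1. Q0=[P3] Q1=[P1,P2] Q2=[]
t=6-7: P3@Q0 runs 1, rem=9, I/O yield, promote→Q0. Q0=[P3] Q1=[P1,P2] Q2=[]
t=7-8: P3@Q0 runs 1, rem=8, I/O yield, promote→Q0. Q0=[P3] Q1=[P1,P2] Q2=[]
t=8-9: P3@Q0 runs 1, rem=7, I/O yield, promote→Q0. Q0=[P3] Q1=[P1,P2] Q2=[]
t=9-10: P3@Q0 runs 1, rem=6, I/O yield, promote→Q0. Q0=[P3] Q1=[P1,P2] Q2=[]
t=10-11: P3@Q0 runs 1, rem=5, I/O yield, promote→Q0. Q0=[P3] Q1=[P1,P2] Q2=[]
t=11-12: P3@Q0 runs 1, rem=4, I/O yield, promote→Q0. Q0=[P3] Q1=[P1,P2] Q2=[]
t=12-13: P3@Q0 runs 1, rem=3, I/O yield, promote→Q0. Q0=[P3] Q1=[P1,P2] Q2=[]
t=13-14: P3@Q0 runs 1, rem=2, I/O yield, promote→Q0. Q0=[P3] Q1=[P1,P2] Q2=[]
t=14-15: P3@Q0 runs 1, rem=1, I/O yield, promote→Q0. Q0=[P3] Q1=[P1,P2] Q2=[]
t=15-16: P3@Q0 runs 1, rem=0, completes. Q0=[] Q1=[P1,P2] Q2=[]
t=16-17: P1@Q1 runs 1, rem=0, completes. Q0=[] Q1=[P2] Q2=[]
t=17-22: P2@Q1 runs 5, rem=7, quantum used, demote→Q2. Q0=[] Q1=[] Q2=[P2]
t=22-29: P2@Q2 runs 7, rem=0, completes. Q0=[] Q1=[] Q2=[]

Answer: 1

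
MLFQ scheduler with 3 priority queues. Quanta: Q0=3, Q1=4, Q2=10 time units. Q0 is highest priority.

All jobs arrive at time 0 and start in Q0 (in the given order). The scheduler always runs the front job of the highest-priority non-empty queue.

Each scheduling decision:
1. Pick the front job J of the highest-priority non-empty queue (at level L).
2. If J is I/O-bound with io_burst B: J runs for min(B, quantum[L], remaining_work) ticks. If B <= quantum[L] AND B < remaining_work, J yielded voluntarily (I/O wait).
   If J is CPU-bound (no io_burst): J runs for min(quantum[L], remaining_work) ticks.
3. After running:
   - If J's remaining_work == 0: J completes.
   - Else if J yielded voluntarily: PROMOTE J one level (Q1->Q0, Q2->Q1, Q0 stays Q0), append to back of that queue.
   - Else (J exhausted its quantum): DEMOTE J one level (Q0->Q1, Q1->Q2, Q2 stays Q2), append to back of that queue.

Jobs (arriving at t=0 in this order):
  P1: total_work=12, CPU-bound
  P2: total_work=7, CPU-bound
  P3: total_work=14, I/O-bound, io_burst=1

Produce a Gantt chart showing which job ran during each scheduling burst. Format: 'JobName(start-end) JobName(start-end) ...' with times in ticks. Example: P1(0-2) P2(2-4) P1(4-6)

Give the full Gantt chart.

Answer: P1(0-3) P2(3-6) P3(6-7) P3(7-8) P3(8-9) P3(9-10) P3(10-11) P3(11-12) P3(12-13) P3(13-14) P3(14-15) P3(15-16) P3(16-17) P3(17-18) P3(18-19) P3(19-20) P1(20-24) P2(24-28) P1(28-33)

Derivation:
t=0-3: P1@Q0 runs 3, rem=9, quantum used, demote→Q1. Q0=[P2,P3] Q1=[P1] Q2=[]
t=3-6: P2@Q0 runs 3, rem=4, quantum used, demote→Q1. Q0=[P3] Q1=[P1,P2] Q2=[]
t=6-7: P3@Q0 runs 1, rem=13, I/O yield, promote→Q0. Q0=[P3] Q1=[P1,P2] Q2=[]
t=7-8: P3@Q0 runs 1, rem=12, I/O yield, promote→Q0. Q0=[P3] Q1=[P1,P2] Q2=[]
t=8-9: P3@Q0 runs 1, rem=11, I/O yield, promote→Q0. Q0=[P3] Q1=[P1,P2] Q2=[]
t=9-10: P3@Q0 runs 1, rem=10, I/O yield, promote→Q0. Q0=[P3] Q1=[P1,P2] Q2=[]
t=10-11: P3@Q0 runs 1, rem=9, I/O yield, promote→Q0. Q0=[P3] Q1=[P1,P2] Q2=[]
t=11-12: P3@Q0 runs 1, rem=8, I/O yield, promote→Q0. Q0=[P3] Q1=[P1,P2] Q2=[]
t=12-13: P3@Q0 runs 1, rem=7, I/O yield, promote→Q0. Q0=[P3] Q1=[P1,P2] Q2=[]
t=13-14: P3@Q0 runs 1, rem=6, I/O yield, promote→Q0. Q0=[P3] Q1=[P1,P2] Q2=[]
t=14-15: P3@Q0 runs 1, rem=5, I/O yield, promote→Q0. Q0=[P3] Q1=[P1,P2] Q2=[]
t=15-16: P3@Q0 runs 1, rem=4, I/O yield, promote→Q0. Q0=[P3] Q1=[P1,P2] Q2=[]
t=16-17: P3@Q0 runs 1, rem=3, I/O yield, promote→Q0. Q0=[P3] Q1=[P1,P2] Q2=[]
t=17-18: P3@Q0 runs 1, rem=2, I/O yield, promote→Q0. Q0=[P3] Q1=[P1,P2] Q2=[]
t=18-19: P3@Q0 runs 1, rem=1, I/O yield, promote→Q0. Q0=[P3] Q1=[P1,P2] Q2=[]
t=19-20: P3@Q0 runs 1, rem=0, completes. Q0=[] Q1=[P1,P2] Q2=[]
t=20-24: P1@Q1 runs 4, rem=5, quantum used, demote→Q2. Q0=[] Q1=[P2] Q2=[P1]
t=24-28: P2@Q1 runs 4, rem=0, completes. Q0=[] Q1=[] Q2=[P1]
t=28-33: P1@Q2 runs 5, rem=0, completes. Q0=[] Q1=[] Q2=[]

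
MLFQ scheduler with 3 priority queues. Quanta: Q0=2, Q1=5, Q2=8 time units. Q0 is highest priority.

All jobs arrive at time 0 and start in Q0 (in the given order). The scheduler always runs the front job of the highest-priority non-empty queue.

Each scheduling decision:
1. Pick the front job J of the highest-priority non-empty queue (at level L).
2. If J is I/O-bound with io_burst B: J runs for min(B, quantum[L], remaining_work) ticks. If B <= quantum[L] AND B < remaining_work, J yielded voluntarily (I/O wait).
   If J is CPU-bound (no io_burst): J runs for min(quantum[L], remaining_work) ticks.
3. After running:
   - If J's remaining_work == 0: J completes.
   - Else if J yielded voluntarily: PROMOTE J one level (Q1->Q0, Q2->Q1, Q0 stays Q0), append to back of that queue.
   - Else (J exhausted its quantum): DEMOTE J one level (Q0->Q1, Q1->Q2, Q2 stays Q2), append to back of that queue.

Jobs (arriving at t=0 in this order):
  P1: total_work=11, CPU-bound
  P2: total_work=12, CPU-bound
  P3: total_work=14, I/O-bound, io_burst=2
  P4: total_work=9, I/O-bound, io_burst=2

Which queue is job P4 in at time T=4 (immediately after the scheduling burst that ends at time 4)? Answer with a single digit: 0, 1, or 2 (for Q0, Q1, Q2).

t=0-2: P1@Q0 runs 2, rem=9, quantum used, demote→Q1. Q0=[P2,P3,P4] Q1=[P1] Q2=[]
t=2-4: P2@Q0 runs 2, rem=10, quantum used, demote→Q1. Q0=[P3,P4] Q1=[P1,P2] Q2=[]
t=4-6: P3@Q0 runs 2, rem=12, I/O yield, promote→Q0. Q0=[P4,P3] Q1=[P1,P2] Q2=[]
t=6-8: P4@Q0 runs 2, rem=7, I/O yield, promote→Q0. Q0=[P3,P4] Q1=[P1,P2] Q2=[]
t=8-10: P3@Q0 runs 2, rem=10, I/O yield, promote→Q0. Q0=[P4,P3] Q1=[P1,P2] Q2=[]
t=10-12: P4@Q0 runs 2, rem=5, I/O yield, promote→Q0. Q0=[P3,P4] Q1=[P1,P2] Q2=[]
t=12-14: P3@Q0 runs 2, rem=8, I/O yield, promote→Q0. Q0=[P4,P3] Q1=[P1,P2] Q2=[]
t=14-16: P4@Q0 runs 2, rem=3, I/O yield, promote→Q0. Q0=[P3,P4] Q1=[P1,P2] Q2=[]
t=16-18: P3@Q0 runs 2, rem=6, I/O yield, promote→Q0. Q0=[P4,P3] Q1=[P1,P2] Q2=[]
t=18-20: P4@Q0 runs 2, rem=1, I/O yield, promote→Q0. Q0=[P3,P4] Q1=[P1,P2] Q2=[]
t=20-22: P3@Q0 runs 2, rem=4, I/O yield, promote→Q0. Q0=[P4,P3] Q1=[P1,P2] Q2=[]
t=22-23: P4@Q0 runs 1, rem=0, completes. Q0=[P3] Q1=[P1,P2] Q2=[]
t=23-25: P3@Q0 runs 2, rem=2, I/O yield, promote→Q0. Q0=[P3] Q1=[P1,P2] Q2=[]
t=25-27: P3@Q0 runs 2, rem=0, completes. Q0=[] Q1=[P1,P2] Q2=[]
t=27-32: P1@Q1 runs 5, rem=4, quantum used, demote→Q2. Q0=[] Q1=[P2] Q2=[P1]
t=32-37: P2@Q1 runs 5, rem=5, quantum used, demote→Q2. Q0=[] Q1=[] Q2=[P1,P2]
t=37-41: P1@Q2 runs 4, rem=0, completes. Q0=[] Q1=[] Q2=[P2]
t=41-46: P2@Q2 runs 5, rem=0, completes. Q0=[] Q1=[] Q2=[]

Answer: 0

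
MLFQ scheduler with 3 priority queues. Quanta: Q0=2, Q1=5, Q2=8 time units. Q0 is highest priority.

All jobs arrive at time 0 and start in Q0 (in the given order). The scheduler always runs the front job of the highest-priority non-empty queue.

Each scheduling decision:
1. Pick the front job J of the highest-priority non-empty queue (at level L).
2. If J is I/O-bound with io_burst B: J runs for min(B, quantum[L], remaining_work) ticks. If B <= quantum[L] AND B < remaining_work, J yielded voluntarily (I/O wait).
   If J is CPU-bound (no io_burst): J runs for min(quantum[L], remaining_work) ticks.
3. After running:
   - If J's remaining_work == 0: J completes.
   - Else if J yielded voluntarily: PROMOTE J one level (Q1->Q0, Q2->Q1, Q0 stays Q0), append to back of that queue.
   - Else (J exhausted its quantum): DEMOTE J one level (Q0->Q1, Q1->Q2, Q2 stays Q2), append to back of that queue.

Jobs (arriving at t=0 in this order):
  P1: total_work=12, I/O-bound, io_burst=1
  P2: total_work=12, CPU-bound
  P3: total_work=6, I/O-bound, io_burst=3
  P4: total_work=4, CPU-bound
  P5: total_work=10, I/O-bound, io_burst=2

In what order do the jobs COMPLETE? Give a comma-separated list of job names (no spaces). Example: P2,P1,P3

t=0-1: P1@Q0 runs 1, rem=11, I/O yield, promote→Q0. Q0=[P2,P3,P4,P5,P1] Q1=[] Q2=[]
t=1-3: P2@Q0 runs 2, rem=10, quantum used, demote→Q1. Q0=[P3,P4,P5,P1] Q1=[P2] Q2=[]
t=3-5: P3@Q0 runs 2, rem=4, quantum used, demote→Q1. Q0=[P4,P5,P1] Q1=[P2,P3] Q2=[]
t=5-7: P4@Q0 runs 2, rem=2, quantum used, demote→Q1. Q0=[P5,P1] Q1=[P2,P3,P4] Q2=[]
t=7-9: P5@Q0 runs 2, rem=8, I/O yield, promote→Q0. Q0=[P1,P5] Q1=[P2,P3,P4] Q2=[]
t=9-10: P1@Q0 runs 1, rem=10, I/O yield, promote→Q0. Q0=[P5,P1] Q1=[P2,P3,P4] Q2=[]
t=10-12: P5@Q0 runs 2, rem=6, I/O yield, promote→Q0. Q0=[P1,P5] Q1=[P2,P3,P4] Q2=[]
t=12-13: P1@Q0 runs 1, rem=9, I/O yield, promote→Q0. Q0=[P5,P1] Q1=[P2,P3,P4] Q2=[]
t=13-15: P5@Q0 runs 2, rem=4, I/O yield, promote→Q0. Q0=[P1,P5] Q1=[P2,P3,P4] Q2=[]
t=15-16: P1@Q0 runs 1, rem=8, I/O yield, promote→Q0. Q0=[P5,P1] Q1=[P2,P3,P4] Q2=[]
t=16-18: P5@Q0 runs 2, rem=2, I/O yield, promote→Q0. Q0=[P1,P5] Q1=[P2,P3,P4] Q2=[]
t=18-19: P1@Q0 runs 1, rem=7, I/O yield, promote→Q0. Q0=[P5,P1] Q1=[P2,P3,P4] Q2=[]
t=19-21: P5@Q0 runs 2, rem=0, completes. Q0=[P1] Q1=[P2,P3,P4] Q2=[]
t=21-22: P1@Q0 runs 1, rem=6, I/O yield, promote→Q0. Q0=[P1] Q1=[P2,P3,P4] Q2=[]
t=22-23: P1@Q0 runs 1, rem=5, I/O yield, promote→Q0. Q0=[P1] Q1=[P2,P3,P4] Q2=[]
t=23-24: P1@Q0 runs 1, rem=4, I/O yield, promote→Q0. Q0=[P1] Q1=[P2,P3,P4] Q2=[]
t=24-25: P1@Q0 runs 1, rem=3, I/O yield, promote→Q0. Q0=[P1] Q1=[P2,P3,P4] Q2=[]
t=25-26: P1@Q0 runs 1, rem=2, I/O yield, promote→Q0. Q0=[P1] Q1=[P2,P3,P4] Q2=[]
t=26-27: P1@Q0 runs 1, rem=1, I/O yield, promote→Q0. Q0=[P1] Q1=[P2,P3,P4] Q2=[]
t=27-28: P1@Q0 runs 1, rem=0, completes. Q0=[] Q1=[P2,P3,P4] Q2=[]
t=28-33: P2@Q1 runs 5, rem=5, quantum used, demote→Q2. Q0=[] Q1=[P3,P4] Q2=[P2]
t=33-36: P3@Q1 runs 3, rem=1, I/O yield, promote→Q0. Q0=[P3] Q1=[P4] Q2=[P2]
t=36-37: P3@Q0 runs 1, rem=0, completes. Q0=[] Q1=[P4] Q2=[P2]
t=37-39: P4@Q1 runs 2, rem=0, completes. Q0=[] Q1=[] Q2=[P2]
t=39-44: P2@Q2 runs 5, rem=0, completes. Q0=[] Q1=[] Q2=[]

Answer: P5,P1,P3,P4,P2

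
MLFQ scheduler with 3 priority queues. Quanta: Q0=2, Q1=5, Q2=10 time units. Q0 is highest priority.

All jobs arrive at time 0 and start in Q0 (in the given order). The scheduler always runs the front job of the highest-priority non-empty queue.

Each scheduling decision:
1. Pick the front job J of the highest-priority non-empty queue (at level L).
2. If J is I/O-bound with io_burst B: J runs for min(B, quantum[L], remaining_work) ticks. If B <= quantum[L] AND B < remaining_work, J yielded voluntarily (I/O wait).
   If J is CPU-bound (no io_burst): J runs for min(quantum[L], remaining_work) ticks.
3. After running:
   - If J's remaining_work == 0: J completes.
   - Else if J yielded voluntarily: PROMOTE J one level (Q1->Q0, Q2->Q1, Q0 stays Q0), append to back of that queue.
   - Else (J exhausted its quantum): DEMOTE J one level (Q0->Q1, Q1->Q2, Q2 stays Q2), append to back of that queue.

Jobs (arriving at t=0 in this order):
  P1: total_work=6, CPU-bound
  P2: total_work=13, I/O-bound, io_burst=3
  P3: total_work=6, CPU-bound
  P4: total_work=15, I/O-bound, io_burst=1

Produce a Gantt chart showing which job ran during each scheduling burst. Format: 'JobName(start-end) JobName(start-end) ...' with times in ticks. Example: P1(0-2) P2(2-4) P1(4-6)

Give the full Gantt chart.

Answer: P1(0-2) P2(2-4) P3(4-6) P4(6-7) P4(7-8) P4(8-9) P4(9-10) P4(10-11) P4(11-12) P4(12-13) P4(13-14) P4(14-15) P4(15-16) P4(16-17) P4(17-18) P4(18-19) P4(19-20) P4(20-21) P1(21-25) P2(25-28) P2(28-30) P3(30-34) P2(34-37) P2(37-39) P2(39-40)

Derivation:
t=0-2: P1@Q0 runs 2, rem=4, quantum used, demote→Q1. Q0=[P2,P3,P4] Q1=[P1] Q2=[]
t=2-4: P2@Q0 runs 2, rem=11, quantum used, demote→Q1. Q0=[P3,P4] Q1=[P1,P2] Q2=[]
t=4-6: P3@Q0 runs 2, rem=4, quantum used, demote→Q1. Q0=[P4] Q1=[P1,P2,P3] Q2=[]
t=6-7: P4@Q0 runs 1, rem=14, I/O yield, promote→Q0. Q0=[P4] Q1=[P1,P2,P3] Q2=[]
t=7-8: P4@Q0 runs 1, rem=13, I/O yield, promote→Q0. Q0=[P4] Q1=[P1,P2,P3] Q2=[]
t=8-9: P4@Q0 runs 1, rem=12, I/O yield, promote→Q0. Q0=[P4] Q1=[P1,P2,P3] Q2=[]
t=9-10: P4@Q0 runs 1, rem=11, I/O yield, promote→Q0. Q0=[P4] Q1=[P1,P2,P3] Q2=[]
t=10-11: P4@Q0 runs 1, rem=10, I/O yield, promote→Q0. Q0=[P4] Q1=[P1,P2,P3] Q2=[]
t=11-12: P4@Q0 runs 1, rem=9, I/O yield, promote→Q0. Q0=[P4] Q1=[P1,P2,P3] Q2=[]
t=12-13: P4@Q0 runs 1, rem=8, I/O yield, promote→Q0. Q0=[P4] Q1=[P1,P2,P3] Q2=[]
t=13-14: P4@Q0 runs 1, rem=7, I/O yield, promote→Q0. Q0=[P4] Q1=[P1,P2,P3] Q2=[]
t=14-15: P4@Q0 runs 1, rem=6, I/O yield, promote→Q0. Q0=[P4] Q1=[P1,P2,P3] Q2=[]
t=15-16: P4@Q0 runs 1, rem=5, I/O yield, promote→Q0. Q0=[P4] Q1=[P1,P2,P3] Q2=[]
t=16-17: P4@Q0 runs 1, rem=4, I/O yield, promote→Q0. Q0=[P4] Q1=[P1,P2,P3] Q2=[]
t=17-18: P4@Q0 runs 1, rem=3, I/O yield, promote→Q0. Q0=[P4] Q1=[P1,P2,P3] Q2=[]
t=18-19: P4@Q0 runs 1, rem=2, I/O yield, promote→Q0. Q0=[P4] Q1=[P1,P2,P3] Q2=[]
t=19-20: P4@Q0 runs 1, rem=1, I/O yield, promote→Q0. Q0=[P4] Q1=[P1,P2,P3] Q2=[]
t=20-21: P4@Q0 runs 1, rem=0, completes. Q0=[] Q1=[P1,P2,P3] Q2=[]
t=21-25: P1@Q1 runs 4, rem=0, completes. Q0=[] Q1=[P2,P3] Q2=[]
t=25-28: P2@Q1 runs 3, rem=8, I/O yield, promote→Q0. Q0=[P2] Q1=[P3] Q2=[]
t=28-30: P2@Q0 runs 2, rem=6, quantum used, demote→Q1. Q0=[] Q1=[P3,P2] Q2=[]
t=30-34: P3@Q1 runs 4, rem=0, completes. Q0=[] Q1=[P2] Q2=[]
t=34-37: P2@Q1 runs 3, rem=3, I/O yield, promote→Q0. Q0=[P2] Q1=[] Q2=[]
t=37-39: P2@Q0 runs 2, rem=1, quantum used, demote→Q1. Q0=[] Q1=[P2] Q2=[]
t=39-40: P2@Q1 runs 1, rem=0, completes. Q0=[] Q1=[] Q2=[]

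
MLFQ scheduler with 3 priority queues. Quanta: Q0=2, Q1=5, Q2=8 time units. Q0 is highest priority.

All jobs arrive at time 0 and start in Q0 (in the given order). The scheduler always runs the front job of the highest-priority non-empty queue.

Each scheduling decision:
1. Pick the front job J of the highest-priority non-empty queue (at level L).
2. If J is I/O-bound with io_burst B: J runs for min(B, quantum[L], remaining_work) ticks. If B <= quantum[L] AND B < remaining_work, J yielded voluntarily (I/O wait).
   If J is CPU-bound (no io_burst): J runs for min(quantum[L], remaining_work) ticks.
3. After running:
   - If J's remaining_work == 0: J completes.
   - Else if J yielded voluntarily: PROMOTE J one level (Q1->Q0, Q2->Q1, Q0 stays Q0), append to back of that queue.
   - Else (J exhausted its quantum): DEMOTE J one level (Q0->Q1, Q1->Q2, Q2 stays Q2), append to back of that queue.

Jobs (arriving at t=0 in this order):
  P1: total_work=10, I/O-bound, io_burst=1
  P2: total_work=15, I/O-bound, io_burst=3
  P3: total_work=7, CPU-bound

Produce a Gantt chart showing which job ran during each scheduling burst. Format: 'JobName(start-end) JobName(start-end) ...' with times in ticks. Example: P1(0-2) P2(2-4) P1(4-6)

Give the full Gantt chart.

Answer: P1(0-1) P2(1-3) P3(3-5) P1(5-6) P1(6-7) P1(7-8) P1(8-9) P1(9-10) P1(10-11) P1(11-12) P1(12-13) P1(13-14) P2(14-17) P2(17-19) P3(19-24) P2(24-27) P2(27-29) P2(29-32)

Derivation:
t=0-1: P1@Q0 runs 1, rem=9, I/O yield, promote→Q0. Q0=[P2,P3,P1] Q1=[] Q2=[]
t=1-3: P2@Q0 runs 2, rem=13, quantum used, demote→Q1. Q0=[P3,P1] Q1=[P2] Q2=[]
t=3-5: P3@Q0 runs 2, rem=5, quantum used, demote→Q1. Q0=[P1] Q1=[P2,P3] Q2=[]
t=5-6: P1@Q0 runs 1, rem=8, I/O yield, promote→Q0. Q0=[P1] Q1=[P2,P3] Q2=[]
t=6-7: P1@Q0 runs 1, rem=7, I/O yield, promote→Q0. Q0=[P1] Q1=[P2,P3] Q2=[]
t=7-8: P1@Q0 runs 1, rem=6, I/O yield, promote→Q0. Q0=[P1] Q1=[P2,P3] Q2=[]
t=8-9: P1@Q0 runs 1, rem=5, I/O yield, promote→Q0. Q0=[P1] Q1=[P2,P3] Q2=[]
t=9-10: P1@Q0 runs 1, rem=4, I/O yield, promote→Q0. Q0=[P1] Q1=[P2,P3] Q2=[]
t=10-11: P1@Q0 runs 1, rem=3, I/O yield, promote→Q0. Q0=[P1] Q1=[P2,P3] Q2=[]
t=11-12: P1@Q0 runs 1, rem=2, I/O yield, promote→Q0. Q0=[P1] Q1=[P2,P3] Q2=[]
t=12-13: P1@Q0 runs 1, rem=1, I/O yield, promote→Q0. Q0=[P1] Q1=[P2,P3] Q2=[]
t=13-14: P1@Q0 runs 1, rem=0, completes. Q0=[] Q1=[P2,P3] Q2=[]
t=14-17: P2@Q1 runs 3, rem=10, I/O yield, promote→Q0. Q0=[P2] Q1=[P3] Q2=[]
t=17-19: P2@Q0 runs 2, rem=8, quantum used, demote→Q1. Q0=[] Q1=[P3,P2] Q2=[]
t=19-24: P3@Q1 runs 5, rem=0, completes. Q0=[] Q1=[P2] Q2=[]
t=24-27: P2@Q1 runs 3, rem=5, I/O yield, promote→Q0. Q0=[P2] Q1=[] Q2=[]
t=27-29: P2@Q0 runs 2, rem=3, quantum used, demote→Q1. Q0=[] Q1=[P2] Q2=[]
t=29-32: P2@Q1 runs 3, rem=0, completes. Q0=[] Q1=[] Q2=[]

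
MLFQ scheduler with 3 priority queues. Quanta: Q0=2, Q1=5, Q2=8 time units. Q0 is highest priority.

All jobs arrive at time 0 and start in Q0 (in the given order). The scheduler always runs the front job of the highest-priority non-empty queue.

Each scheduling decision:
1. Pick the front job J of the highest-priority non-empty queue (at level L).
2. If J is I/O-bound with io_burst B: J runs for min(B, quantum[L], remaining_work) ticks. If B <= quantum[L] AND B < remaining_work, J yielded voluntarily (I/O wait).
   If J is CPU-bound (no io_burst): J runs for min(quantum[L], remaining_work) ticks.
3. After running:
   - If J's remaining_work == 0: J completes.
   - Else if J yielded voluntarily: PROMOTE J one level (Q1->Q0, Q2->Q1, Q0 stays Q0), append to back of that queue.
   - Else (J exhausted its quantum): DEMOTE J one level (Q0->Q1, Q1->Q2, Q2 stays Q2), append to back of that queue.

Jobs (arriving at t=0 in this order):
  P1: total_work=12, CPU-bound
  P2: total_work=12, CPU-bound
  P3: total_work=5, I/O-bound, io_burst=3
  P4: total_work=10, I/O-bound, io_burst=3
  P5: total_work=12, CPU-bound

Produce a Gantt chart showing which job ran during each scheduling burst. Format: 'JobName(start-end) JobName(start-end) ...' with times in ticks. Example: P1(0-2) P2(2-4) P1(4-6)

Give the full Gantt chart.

t=0-2: P1@Q0 runs 2, rem=10, quantum used, demote→Q1. Q0=[P2,P3,P4,P5] Q1=[P1] Q2=[]
t=2-4: P2@Q0 runs 2, rem=10, quantum used, demote→Q1. Q0=[P3,P4,P5] Q1=[P1,P2] Q2=[]
t=4-6: P3@Q0 runs 2, rem=3, quantum used, demote→Q1. Q0=[P4,P5] Q1=[P1,P2,P3] Q2=[]
t=6-8: P4@Q0 runs 2, rem=8, quantum used, demote→Q1. Q0=[P5] Q1=[P1,P2,P3,P4] Q2=[]
t=8-10: P5@Q0 runs 2, rem=10, quantum used, demote→Q1. Q0=[] Q1=[P1,P2,P3,P4,P5] Q2=[]
t=10-15: P1@Q1 runs 5, rem=5, quantum used, demote→Q2. Q0=[] Q1=[P2,P3,P4,P5] Q2=[P1]
t=15-20: P2@Q1 runs 5, rem=5, quantum used, demote→Q2. Q0=[] Q1=[P3,P4,P5] Q2=[P1,P2]
t=20-23: P3@Q1 runs 3, rem=0, completes. Q0=[] Q1=[P4,P5] Q2=[P1,P2]
t=23-26: P4@Q1 runs 3, rem=5, I/O yield, promote→Q0. Q0=[P4] Q1=[P5] Q2=[P1,P2]
t=26-28: P4@Q0 runs 2, rem=3, quantum used, demote→Q1. Q0=[] Q1=[P5,P4] Q2=[P1,P2]
t=28-33: P5@Q1 runs 5, rem=5, quantum used, demote→Q2. Q0=[] Q1=[P4] Q2=[P1,P2,P5]
t=33-36: P4@Q1 runs 3, rem=0, completes. Q0=[] Q1=[] Q2=[P1,P2,P5]
t=36-41: P1@Q2 runs 5, rem=0, completes. Q0=[] Q1=[] Q2=[P2,P5]
t=41-46: P2@Q2 runs 5, rem=0, completes. Q0=[] Q1=[] Q2=[P5]
t=46-51: P5@Q2 runs 5, rem=0, completes. Q0=[] Q1=[] Q2=[]

Answer: P1(0-2) P2(2-4) P3(4-6) P4(6-8) P5(8-10) P1(10-15) P2(15-20) P3(20-23) P4(23-26) P4(26-28) P5(28-33) P4(33-36) P1(36-41) P2(41-46) P5(46-51)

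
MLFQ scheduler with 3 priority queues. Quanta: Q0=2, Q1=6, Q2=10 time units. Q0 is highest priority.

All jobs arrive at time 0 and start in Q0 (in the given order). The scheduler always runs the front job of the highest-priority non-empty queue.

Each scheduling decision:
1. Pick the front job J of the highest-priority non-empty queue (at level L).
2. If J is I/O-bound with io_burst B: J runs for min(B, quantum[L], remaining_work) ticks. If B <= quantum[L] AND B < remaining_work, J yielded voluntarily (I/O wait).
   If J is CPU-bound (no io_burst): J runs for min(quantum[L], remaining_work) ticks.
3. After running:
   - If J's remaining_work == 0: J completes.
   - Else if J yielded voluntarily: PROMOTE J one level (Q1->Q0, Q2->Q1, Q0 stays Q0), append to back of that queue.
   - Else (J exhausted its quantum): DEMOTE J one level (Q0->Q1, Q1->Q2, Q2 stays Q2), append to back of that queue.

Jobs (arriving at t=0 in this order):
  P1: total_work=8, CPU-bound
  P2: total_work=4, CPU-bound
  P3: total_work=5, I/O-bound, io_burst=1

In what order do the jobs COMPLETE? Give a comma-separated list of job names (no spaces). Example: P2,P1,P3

t=0-2: P1@Q0 runs 2, rem=6, quantum used, demote→Q1. Q0=[P2,P3] Q1=[P1] Q2=[]
t=2-4: P2@Q0 runs 2, rem=2, quantum used, demote→Q1. Q0=[P3] Q1=[P1,P2] Q2=[]
t=4-5: P3@Q0 runs 1, rem=4, I/O yield, promote→Q0. Q0=[P3] Q1=[P1,P2] Q2=[]
t=5-6: P3@Q0 runs 1, rem=3, I/O yield, promote→Q0. Q0=[P3] Q1=[P1,P2] Q2=[]
t=6-7: P3@Q0 runs 1, rem=2, I/O yield, promote→Q0. Q0=[P3] Q1=[P1,P2] Q2=[]
t=7-8: P3@Q0 runs 1, rem=1, I/O yield, promote→Q0. Q0=[P3] Q1=[P1,P2] Q2=[]
t=8-9: P3@Q0 runs 1, rem=0, completes. Q0=[] Q1=[P1,P2] Q2=[]
t=9-15: P1@Q1 runs 6, rem=0, completes. Q0=[] Q1=[P2] Q2=[]
t=15-17: P2@Q1 runs 2, rem=0, completes. Q0=[] Q1=[] Q2=[]

Answer: P3,P1,P2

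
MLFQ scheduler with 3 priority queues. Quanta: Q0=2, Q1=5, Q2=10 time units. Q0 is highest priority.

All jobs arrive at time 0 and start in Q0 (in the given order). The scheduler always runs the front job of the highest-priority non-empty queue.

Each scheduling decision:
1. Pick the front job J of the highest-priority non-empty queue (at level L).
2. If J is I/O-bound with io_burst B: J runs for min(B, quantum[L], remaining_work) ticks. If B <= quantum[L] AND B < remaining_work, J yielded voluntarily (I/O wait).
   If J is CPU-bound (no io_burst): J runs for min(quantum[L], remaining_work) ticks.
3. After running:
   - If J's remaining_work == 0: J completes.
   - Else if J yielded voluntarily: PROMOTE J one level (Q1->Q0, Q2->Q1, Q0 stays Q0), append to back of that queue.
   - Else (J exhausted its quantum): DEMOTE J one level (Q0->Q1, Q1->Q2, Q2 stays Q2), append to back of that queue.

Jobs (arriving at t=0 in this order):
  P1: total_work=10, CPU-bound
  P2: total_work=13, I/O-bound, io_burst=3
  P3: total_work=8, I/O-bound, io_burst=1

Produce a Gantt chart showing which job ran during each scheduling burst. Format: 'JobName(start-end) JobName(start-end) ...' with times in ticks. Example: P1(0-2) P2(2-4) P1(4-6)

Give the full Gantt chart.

t=0-2: P1@Q0 runs 2, rem=8, quantum used, demote→Q1. Q0=[P2,P3] Q1=[P1] Q2=[]
t=2-4: P2@Q0 runs 2, rem=11, quantum used, demote→Q1. Q0=[P3] Q1=[P1,P2] Q2=[]
t=4-5: P3@Q0 runs 1, rem=7, I/O yield, promote→Q0. Q0=[P3] Q1=[P1,P2] Q2=[]
t=5-6: P3@Q0 runs 1, rem=6, I/O yield, promote→Q0. Q0=[P3] Q1=[P1,P2] Q2=[]
t=6-7: P3@Q0 runs 1, rem=5, I/O yield, promote→Q0. Q0=[P3] Q1=[P1,P2] Q2=[]
t=7-8: P3@Q0 runs 1, rem=4, I/O yield, promote→Q0. Q0=[P3] Q1=[P1,P2] Q2=[]
t=8-9: P3@Q0 runs 1, rem=3, I/O yield, promote→Q0. Q0=[P3] Q1=[P1,P2] Q2=[]
t=9-10: P3@Q0 runs 1, rem=2, I/O yield, promote→Q0. Q0=[P3] Q1=[P1,P2] Q2=[]
t=10-11: P3@Q0 runs 1, rem=1, I/O yield, promote→Q0. Q0=[P3] Q1=[P1,P2] Q2=[]
t=11-12: P3@Q0 runs 1, rem=0, completes. Q0=[] Q1=[P1,P2] Q2=[]
t=12-17: P1@Q1 runs 5, rem=3, quantum used, demote→Q2. Q0=[] Q1=[P2] Q2=[P1]
t=17-20: P2@Q1 runs 3, rem=8, I/O yield, promote→Q0. Q0=[P2] Q1=[] Q2=[P1]
t=20-22: P2@Q0 runs 2, rem=6, quantum used, demote→Q1. Q0=[] Q1=[P2] Q2=[P1]
t=22-25: P2@Q1 runs 3, rem=3, I/O yield, promote→Q0. Q0=[P2] Q1=[] Q2=[P1]
t=25-27: P2@Q0 runs 2, rem=1, quantum used, demote→Q1. Q0=[] Q1=[P2] Q2=[P1]
t=27-28: P2@Q1 runs 1, rem=0, completes. Q0=[] Q1=[] Q2=[P1]
t=28-31: P1@Q2 runs 3, rem=0, completes. Q0=[] Q1=[] Q2=[]

Answer: P1(0-2) P2(2-4) P3(4-5) P3(5-6) P3(6-7) P3(7-8) P3(8-9) P3(9-10) P3(10-11) P3(11-12) P1(12-17) P2(17-20) P2(20-22) P2(22-25) P2(25-27) P2(27-28) P1(28-31)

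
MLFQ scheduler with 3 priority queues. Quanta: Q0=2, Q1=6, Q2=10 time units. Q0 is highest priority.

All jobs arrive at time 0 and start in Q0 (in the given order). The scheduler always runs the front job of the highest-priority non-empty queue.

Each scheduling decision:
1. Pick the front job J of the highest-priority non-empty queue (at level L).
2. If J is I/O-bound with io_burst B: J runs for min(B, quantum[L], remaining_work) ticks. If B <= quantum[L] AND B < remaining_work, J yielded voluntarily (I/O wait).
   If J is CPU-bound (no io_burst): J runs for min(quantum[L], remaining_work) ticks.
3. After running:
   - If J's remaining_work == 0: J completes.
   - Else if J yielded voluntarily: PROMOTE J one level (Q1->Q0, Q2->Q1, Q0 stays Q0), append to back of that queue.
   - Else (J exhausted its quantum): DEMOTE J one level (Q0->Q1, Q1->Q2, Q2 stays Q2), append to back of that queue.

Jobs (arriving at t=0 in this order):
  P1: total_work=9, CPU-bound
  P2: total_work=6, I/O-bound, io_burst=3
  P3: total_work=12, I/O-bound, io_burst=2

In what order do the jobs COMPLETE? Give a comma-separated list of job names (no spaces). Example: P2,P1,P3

Answer: P3,P2,P1

Derivation:
t=0-2: P1@Q0 runs 2, rem=7, quantum used, demote→Q1. Q0=[P2,P3] Q1=[P1] Q2=[]
t=2-4: P2@Q0 runs 2, rem=4, quantum used, demote→Q1. Q0=[P3] Q1=[P1,P2] Q2=[]
t=4-6: P3@Q0 runs 2, rem=10, I/O yield, promote→Q0. Q0=[P3] Q1=[P1,P2] Q2=[]
t=6-8: P3@Q0 runs 2, rem=8, I/O yield, promote→Q0. Q0=[P3] Q1=[P1,P2] Q2=[]
t=8-10: P3@Q0 runs 2, rem=6, I/O yield, promote→Q0. Q0=[P3] Q1=[P1,P2] Q2=[]
t=10-12: P3@Q0 runs 2, rem=4, I/O yield, promote→Q0. Q0=[P3] Q1=[P1,P2] Q2=[]
t=12-14: P3@Q0 runs 2, rem=2, I/O yield, promote→Q0. Q0=[P3] Q1=[P1,P2] Q2=[]
t=14-16: P3@Q0 runs 2, rem=0, completes. Q0=[] Q1=[P1,P2] Q2=[]
t=16-22: P1@Q1 runs 6, rem=1, quantum used, demote→Q2. Q0=[] Q1=[P2] Q2=[P1]
t=22-25: P2@Q1 runs 3, rem=1, I/O yield, promote→Q0. Q0=[P2] Q1=[] Q2=[P1]
t=25-26: P2@Q0 runs 1, rem=0, completes. Q0=[] Q1=[] Q2=[P1]
t=26-27: P1@Q2 runs 1, rem=0, completes. Q0=[] Q1=[] Q2=[]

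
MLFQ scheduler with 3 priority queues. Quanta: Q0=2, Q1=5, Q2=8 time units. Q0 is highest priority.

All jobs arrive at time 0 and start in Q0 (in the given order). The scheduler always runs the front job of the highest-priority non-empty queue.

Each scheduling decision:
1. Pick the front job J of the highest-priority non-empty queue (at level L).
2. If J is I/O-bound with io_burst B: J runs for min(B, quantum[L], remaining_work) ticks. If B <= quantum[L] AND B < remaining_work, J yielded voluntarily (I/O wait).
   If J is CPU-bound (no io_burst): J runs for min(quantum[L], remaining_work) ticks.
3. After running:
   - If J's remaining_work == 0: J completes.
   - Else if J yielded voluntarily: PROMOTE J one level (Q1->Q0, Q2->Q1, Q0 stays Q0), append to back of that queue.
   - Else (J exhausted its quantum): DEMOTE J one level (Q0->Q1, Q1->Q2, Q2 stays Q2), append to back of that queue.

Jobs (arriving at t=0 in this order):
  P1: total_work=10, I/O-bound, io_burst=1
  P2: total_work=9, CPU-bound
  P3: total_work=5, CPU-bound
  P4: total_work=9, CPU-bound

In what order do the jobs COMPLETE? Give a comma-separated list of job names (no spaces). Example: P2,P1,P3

t=0-1: P1@Q0 runs 1, rem=9, I/O yield, promote→Q0. Q0=[P2,P3,P4,P1] Q1=[] Q2=[]
t=1-3: P2@Q0 runs 2, rem=7, quantum used, demote→Q1. Q0=[P3,P4,P1] Q1=[P2] Q2=[]
t=3-5: P3@Q0 runs 2, rem=3, quantum used, demote→Q1. Q0=[P4,P1] Q1=[P2,P3] Q2=[]
t=5-7: P4@Q0 runs 2, rem=7, quantum used, demote→Q1. Q0=[P1] Q1=[P2,P3,P4] Q2=[]
t=7-8: P1@Q0 runs 1, rem=8, I/O yield, promote→Q0. Q0=[P1] Q1=[P2,P3,P4] Q2=[]
t=8-9: P1@Q0 runs 1, rem=7, I/O yield, promote→Q0. Q0=[P1] Q1=[P2,P3,P4] Q2=[]
t=9-10: P1@Q0 runs 1, rem=6, I/O yield, promote→Q0. Q0=[P1] Q1=[P2,P3,P4] Q2=[]
t=10-11: P1@Q0 runs 1, rem=5, I/O yield, promote→Q0. Q0=[P1] Q1=[P2,P3,P4] Q2=[]
t=11-12: P1@Q0 runs 1, rem=4, I/O yield, promote→Q0. Q0=[P1] Q1=[P2,P3,P4] Q2=[]
t=12-13: P1@Q0 runs 1, rem=3, I/O yield, promote→Q0. Q0=[P1] Q1=[P2,P3,P4] Q2=[]
t=13-14: P1@Q0 runs 1, rem=2, I/O yield, promote→Q0. Q0=[P1] Q1=[P2,P3,P4] Q2=[]
t=14-15: P1@Q0 runs 1, rem=1, I/O yield, promote→Q0. Q0=[P1] Q1=[P2,P3,P4] Q2=[]
t=15-16: P1@Q0 runs 1, rem=0, completes. Q0=[] Q1=[P2,P3,P4] Q2=[]
t=16-21: P2@Q1 runs 5, rem=2, quantum used, demote→Q2. Q0=[] Q1=[P3,P4] Q2=[P2]
t=21-24: P3@Q1 runs 3, rem=0, completes. Q0=[] Q1=[P4] Q2=[P2]
t=24-29: P4@Q1 runs 5, rem=2, quantum used, demote→Q2. Q0=[] Q1=[] Q2=[P2,P4]
t=29-31: P2@Q2 runs 2, rem=0, completes. Q0=[] Q1=[] Q2=[P4]
t=31-33: P4@Q2 runs 2, rem=0, completes. Q0=[] Q1=[] Q2=[]

Answer: P1,P3,P2,P4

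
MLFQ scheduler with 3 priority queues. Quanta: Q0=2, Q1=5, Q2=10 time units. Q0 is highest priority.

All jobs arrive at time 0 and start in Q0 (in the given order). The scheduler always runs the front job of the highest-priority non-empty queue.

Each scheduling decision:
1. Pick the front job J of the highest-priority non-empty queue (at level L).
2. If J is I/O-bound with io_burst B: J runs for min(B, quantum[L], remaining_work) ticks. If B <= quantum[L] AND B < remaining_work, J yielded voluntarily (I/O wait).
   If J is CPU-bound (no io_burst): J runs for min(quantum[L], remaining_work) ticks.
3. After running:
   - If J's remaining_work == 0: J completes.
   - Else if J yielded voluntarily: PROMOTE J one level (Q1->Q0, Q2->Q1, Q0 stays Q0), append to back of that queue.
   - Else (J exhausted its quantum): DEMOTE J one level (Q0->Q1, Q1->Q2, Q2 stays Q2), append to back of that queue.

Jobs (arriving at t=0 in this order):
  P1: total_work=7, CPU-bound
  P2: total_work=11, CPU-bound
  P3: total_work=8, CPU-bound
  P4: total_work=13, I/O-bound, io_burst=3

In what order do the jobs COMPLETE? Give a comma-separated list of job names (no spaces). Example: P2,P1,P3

t=0-2: P1@Q0 runs 2, rem=5, quantum used, demote→Q1. Q0=[P2,P3,P4] Q1=[P1] Q2=[]
t=2-4: P2@Q0 runs 2, rem=9, quantum used, demote→Q1. Q0=[P3,P4] Q1=[P1,P2] Q2=[]
t=4-6: P3@Q0 runs 2, rem=6, quantum used, demote→Q1. Q0=[P4] Q1=[P1,P2,P3] Q2=[]
t=6-8: P4@Q0 runs 2, rem=11, quantum used, demote→Q1. Q0=[] Q1=[P1,P2,P3,P4] Q2=[]
t=8-13: P1@Q1 runs 5, rem=0, completes. Q0=[] Q1=[P2,P3,P4] Q2=[]
t=13-18: P2@Q1 runs 5, rem=4, quantum used, demote→Q2. Q0=[] Q1=[P3,P4] Q2=[P2]
t=18-23: P3@Q1 runs 5, rem=1, quantum used, demote→Q2. Q0=[] Q1=[P4] Q2=[P2,P3]
t=23-26: P4@Q1 runs 3, rem=8, I/O yield, promote→Q0. Q0=[P4] Q1=[] Q2=[P2,P3]
t=26-28: P4@Q0 runs 2, rem=6, quantum used, demote→Q1. Q0=[] Q1=[P4] Q2=[P2,P3]
t=28-31: P4@Q1 runs 3, rem=3, I/O yield, promote→Q0. Q0=[P4] Q1=[] Q2=[P2,P3]
t=31-33: P4@Q0 runs 2, rem=1, quantum used, demote→Q1. Q0=[] Q1=[P4] Q2=[P2,P3]
t=33-34: P4@Q1 runs 1, rem=0, completes. Q0=[] Q1=[] Q2=[P2,P3]
t=34-38: P2@Q2 runs 4, rem=0, completes. Q0=[] Q1=[] Q2=[P3]
t=38-39: P3@Q2 runs 1, rem=0, completes. Q0=[] Q1=[] Q2=[]

Answer: P1,P4,P2,P3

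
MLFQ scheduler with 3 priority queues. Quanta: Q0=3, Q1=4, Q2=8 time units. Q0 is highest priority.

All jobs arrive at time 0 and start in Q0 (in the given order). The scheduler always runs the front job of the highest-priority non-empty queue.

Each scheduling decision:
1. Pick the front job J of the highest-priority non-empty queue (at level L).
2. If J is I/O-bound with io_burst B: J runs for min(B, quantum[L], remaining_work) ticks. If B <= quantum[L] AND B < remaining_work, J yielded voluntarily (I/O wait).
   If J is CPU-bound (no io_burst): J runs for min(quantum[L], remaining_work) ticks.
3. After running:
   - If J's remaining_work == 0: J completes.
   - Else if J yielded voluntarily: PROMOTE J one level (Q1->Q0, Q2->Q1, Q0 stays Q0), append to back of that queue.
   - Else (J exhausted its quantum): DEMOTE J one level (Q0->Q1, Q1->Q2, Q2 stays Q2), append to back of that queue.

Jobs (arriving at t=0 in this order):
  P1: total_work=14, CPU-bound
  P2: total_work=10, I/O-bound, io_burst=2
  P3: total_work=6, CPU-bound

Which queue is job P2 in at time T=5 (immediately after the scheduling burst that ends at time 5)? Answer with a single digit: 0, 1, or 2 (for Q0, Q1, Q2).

t=0-3: P1@Q0 runs 3, rem=11, quantum used, demote→Q1. Q0=[P2,P3] Q1=[P1] Q2=[]
t=3-5: P2@Q0 runs 2, rem=8, I/O yield, promote→Q0. Q0=[P3,P2] Q1=[P1] Q2=[]
t=5-8: P3@Q0 runs 3, rem=3, quantum used, demote→Q1. Q0=[P2] Q1=[P1,P3] Q2=[]
t=8-10: P2@Q0 runs 2, rem=6, I/O yield, promote→Q0. Q0=[P2] Q1=[P1,P3] Q2=[]
t=10-12: P2@Q0 runs 2, rem=4, I/O yield, promote→Q0. Q0=[P2] Q1=[P1,P3] Q2=[]
t=12-14: P2@Q0 runs 2, rem=2, I/O yield, promote→Q0. Q0=[P2] Q1=[P1,P3] Q2=[]
t=14-16: P2@Q0 runs 2, rem=0, completes. Q0=[] Q1=[P1,P3] Q2=[]
t=16-20: P1@Q1 runs 4, rem=7, quantum used, demote→Q2. Q0=[] Q1=[P3] Q2=[P1]
t=20-23: P3@Q1 runs 3, rem=0, completes. Q0=[] Q1=[] Q2=[P1]
t=23-30: P1@Q2 runs 7, rem=0, completes. Q0=[] Q1=[] Q2=[]

Answer: 0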